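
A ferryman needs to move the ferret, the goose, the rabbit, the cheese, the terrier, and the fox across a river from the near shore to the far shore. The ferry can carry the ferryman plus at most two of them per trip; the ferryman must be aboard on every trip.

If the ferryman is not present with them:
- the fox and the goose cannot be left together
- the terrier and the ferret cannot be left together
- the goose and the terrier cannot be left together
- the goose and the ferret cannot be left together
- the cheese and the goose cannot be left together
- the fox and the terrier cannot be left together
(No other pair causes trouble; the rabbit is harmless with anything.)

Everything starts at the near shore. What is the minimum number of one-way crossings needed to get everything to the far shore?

9

Counting alone: the ferryman can take at most 2 across per trip to the far shore, so moving all 6 needs at least 3 loaded trips out, with a return between consecutive ones — at least 5 crossings.
The safety rule pushes this higher. Following every safe sequence of crossings, the most of the 6 that can be at the far shore as the ferry arrives there on crossings 5, 7 is 4, 5 respectively — never all 6.
So no plan with fewer than 9 crossings exists, and this one achieves 9:
1. Ferryman goes to the far shore with the goose and the terrier.  [the near shore: the cheese, the ferret, the fox, the rabbit | the far shore: the goose, the terrier]
2. Ferryman goes back to the near shore with the goose.  [the near shore: the cheese, the ferret, the fox, the goose, the rabbit | the far shore: the terrier]
3. Ferryman goes to the far shore with the goose and the rabbit.  [the near shore: the cheese, the ferret, the fox | the far shore: the goose, the rabbit, the terrier]
4. Ferryman goes back to the near shore with the goose.  [the near shore: the cheese, the ferret, the fox, the goose | the far shore: the rabbit, the terrier]
5. Ferryman goes to the far shore with the cheese and the goose.  [the near shore: the ferret, the fox | the far shore: the cheese, the goose, the rabbit, the terrier]
6. Ferryman goes back to the near shore with the goose.  [the near shore: the ferret, the fox, the goose | the far shore: the cheese, the rabbit, the terrier]
7. Ferryman goes to the far shore with the ferret and the fox.  [the near shore: the goose | the far shore: the cheese, the ferret, the fox, the rabbit, the terrier]
8. Ferryman goes back to the near shore with the terrier.  [the near shore: the goose, the terrier | the far shore: the cheese, the ferret, the fox, the rabbit]
9. Ferryman goes to the far shore with the goose and the terrier.  [the near shore: — | the far shore: the cheese, the ferret, the fox, the goose, the rabbit, the terrier]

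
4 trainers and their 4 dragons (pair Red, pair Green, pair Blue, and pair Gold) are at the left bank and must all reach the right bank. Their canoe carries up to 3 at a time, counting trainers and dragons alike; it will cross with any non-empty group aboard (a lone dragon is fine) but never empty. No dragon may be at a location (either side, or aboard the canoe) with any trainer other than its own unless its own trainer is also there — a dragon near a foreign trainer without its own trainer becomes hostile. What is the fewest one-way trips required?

Counting alone: each trip to the right bank takes at most 3 across and each return brings at least 1 back, so after t trips out (and t−1 returns) at most 3t − (t−1) of the 8 are across; that first reaches 8 at t = 4, so at least 7 crossings are needed.
The safety rule pushes this higher. Following every safe sequence of crossings, the most of the 8 that can be at the right bank as the canoe arrives there on crossing 7 is 7 — never all 8.
So no plan with fewer than 9 crossings exists, and this one achieves 9:
1. dragon Red and trainer Red cross → the right bank.
2. trainer Red crosses ← the left bank.
3. dragon Green, trainer Green, and trainer Red cross → the right bank.
4. dragon Red and trainer Red cross ← the left bank.
5. trainer Blue, trainer Gold, and trainer Red cross → the right bank.
6. dragon Green crosses ← the left bank.
7. dragon Green and dragon Red cross → the right bank.
8. dragon Red crosses ← the left bank.
9. dragon Blue, dragon Gold, and dragon Red cross → the right bank.

9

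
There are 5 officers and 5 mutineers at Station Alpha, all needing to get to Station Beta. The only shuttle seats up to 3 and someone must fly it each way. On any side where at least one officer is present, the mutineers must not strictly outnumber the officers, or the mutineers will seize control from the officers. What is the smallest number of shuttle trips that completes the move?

11

Counting alone: each trip to Station Beta takes at most 3 across and each return brings at least 1 back, so after t trips out (and t−1 returns) at most 3t − (t−1) of the 10 are across; that first reaches 10 at t = 5, so at least 9 crossings are needed.
The safety rule pushes this higher. Following every safe sequence of crossings, the most of the 10 that can be at Station Beta as the shuttle arrives there on crossing 9 is 9 — never all 10.
So no plan with fewer than 11 crossings exists, and this one achieves 11:
1. 2 mutineers → Station Beta.  (Station Alpha: 5O 3M; Station Beta: 0O 2M)
2. 1 mutineer ← Station Alpha.  (Station Alpha: 5O 4M; Station Beta: 0O 1M)
3. 3 mutineers → Station Beta.  (Station Alpha: 5O 1M; Station Beta: 0O 4M)
4. 1 mutineer ← Station Alpha.  (Station Alpha: 5O 2M; Station Beta: 0O 3M)
5. 3 officers → Station Beta.  (Station Alpha: 2O 2M; Station Beta: 3O 3M)
6. 1 officer and 1 mutineer ← Station Alpha.  (Station Alpha: 3O 3M; Station Beta: 2O 2M)
7. 3 officers → Station Beta.  (Station Alpha: 0O 3M; Station Beta: 5O 2M)
8. 1 mutineer ← Station Alpha.  (Station Alpha: 0O 4M; Station Beta: 5O 1M)
9. 2 mutineers → Station Beta.  (Station Alpha: 0O 2M; Station Beta: 5O 3M)
10. 1 mutineer ← Station Alpha.  (Station Alpha: 0O 3M; Station Beta: 5O 2M)
11. 3 mutineers → Station Beta.  (Station Alpha: 0O 0M; Station Beta: 5O 5M)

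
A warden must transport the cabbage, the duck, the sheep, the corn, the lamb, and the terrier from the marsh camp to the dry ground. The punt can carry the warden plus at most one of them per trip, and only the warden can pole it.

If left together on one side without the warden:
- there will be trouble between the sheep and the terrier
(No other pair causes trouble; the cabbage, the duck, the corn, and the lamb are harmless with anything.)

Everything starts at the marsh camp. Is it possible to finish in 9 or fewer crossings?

Counting alone: the warden can take at most 1 across per trip to the dry ground, so moving all 6 needs at least 6 loaded trips out, with a return between consecutive ones — at least 11 crossings.
Since 9 < 11, 9 crossings cannot be enough. (The shortest complete plan in fact takes 11:)
1. Warden goes to the dry ground with the sheep.
2. Warden goes back to the marsh camp alone.
3. Warden goes to the dry ground with the cabbage.
4. Warden goes back to the marsh camp alone.
5. Warden goes to the dry ground with the duck.
6. Warden goes back to the marsh camp alone.
7. Warden goes to the dry ground with the corn.
8. Warden goes back to the marsh camp alone.
9. Warden goes to the dry ground with the lamb.
10. Warden goes back to the marsh camp alone.
11. Warden goes to the dry ground with the terrier.

No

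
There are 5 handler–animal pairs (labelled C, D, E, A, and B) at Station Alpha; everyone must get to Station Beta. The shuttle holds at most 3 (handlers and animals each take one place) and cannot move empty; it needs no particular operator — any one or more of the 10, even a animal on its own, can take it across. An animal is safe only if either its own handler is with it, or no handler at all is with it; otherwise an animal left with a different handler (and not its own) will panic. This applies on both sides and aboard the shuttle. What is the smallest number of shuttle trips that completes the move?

Counting alone: each trip to Station Beta takes at most 3 across and each return brings at least 1 back, so after t trips out (and t−1 returns) at most 3t − (t−1) of the 10 are across; that first reaches 10 at t = 5, so at least 9 crossings are needed.
The safety rule pushes this higher. Following every safe sequence of crossings, the most of the 10 that can be at Station Beta as the shuttle arrives there on crossing 9 is 9 — never all 10.
So no plan with fewer than 11 crossings exists, and this one achieves 11:
1. animal C and handler C cross → Station Beta.
2. handler C crosses ← Station Alpha.
3. animal A, animal D, and animal E cross → Station Beta.
4. animal C crosses ← Station Alpha.
5. handler A, handler D, and handler E cross → Station Beta.
6. animal D and handler D cross ← Station Alpha.
7. handler B, handler C, and handler D cross → Station Beta.
8. animal E crosses ← Station Alpha.
9. animal C and animal D cross → Station Beta.
10. animal C crosses ← Station Alpha.
11. animal B, animal C, and animal E cross → Station Beta.

11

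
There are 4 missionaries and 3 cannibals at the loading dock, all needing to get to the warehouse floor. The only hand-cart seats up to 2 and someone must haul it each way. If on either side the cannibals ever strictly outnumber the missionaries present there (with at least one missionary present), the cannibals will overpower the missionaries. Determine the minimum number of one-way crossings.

Counting alone: each trip to the warehouse floor takes at most 2 across and each return brings at least 1 back, so after t trips out (and t−1 returns) at most 2t − (t−1) of the 7 are across; that first reaches 7 at t = 6, so at least 11 crossings are needed.
The plan below uses exactly 11 crossings, so it is optimal:
1. 2 cannibals → the warehouse floor.  (the loading dock: 4M 1C; the warehouse floor: 0M 2C)
2. 1 cannibal ← the loading dock.  (the loading dock: 4M 2C; the warehouse floor: 0M 1C)
3. 2 cannibals → the warehouse floor.  (the loading dock: 4M 0C; the warehouse floor: 0M 3C)
4. 1 cannibal ← the loading dock.  (the loading dock: 4M 1C; the warehouse floor: 0M 2C)
5. 2 missionaries → the warehouse floor.  (the loading dock: 2M 1C; the warehouse floor: 2M 2C)
6. 1 cannibal ← the loading dock.  (the loading dock: 2M 2C; the warehouse floor: 2M 1C)
7. 1 missionary and 1 cannibal → the warehouse floor.  (the loading dock: 1M 1C; the warehouse floor: 3M 2C)
8. 1 missionary ← the loading dock.  (the loading dock: 2M 1C; the warehouse floor: 2M 2C)
9. 1 missionary and 1 cannibal → the warehouse floor.  (the loading dock: 1M 0C; the warehouse floor: 3M 3C)
10. 1 cannibal ← the loading dock.  (the loading dock: 1M 1C; the warehouse floor: 3M 2C)
11. 1 missionary and 1 cannibal → the warehouse floor.  (the loading dock: 0M 0C; the warehouse floor: 4M 3C)

11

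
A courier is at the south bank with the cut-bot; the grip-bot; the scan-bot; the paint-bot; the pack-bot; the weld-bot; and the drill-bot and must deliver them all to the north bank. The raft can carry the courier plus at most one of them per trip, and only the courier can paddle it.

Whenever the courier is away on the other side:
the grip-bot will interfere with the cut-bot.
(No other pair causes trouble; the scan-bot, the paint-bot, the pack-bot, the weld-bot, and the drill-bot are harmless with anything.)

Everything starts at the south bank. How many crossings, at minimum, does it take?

Counting alone: the courier can take at most 1 across per trip to the north bank, so moving all 7 needs at least 7 loaded trips out, with a return between consecutive ones — at least 13 crossings.
The plan below uses exactly 13 crossings, so it is optimal:
1. Courier goes to the north bank with the cut-bot.
2. Courier goes back to the south bank alone.
3. Courier goes to the north bank with the scan-bot.
4. Courier goes back to the south bank alone.
5. Courier goes to the north bank with the paint-bot.
6. Courier goes back to the south bank alone.
7. Courier goes to the north bank with the pack-bot.
8. Courier goes back to the south bank alone.
9. Courier goes to the north bank with the weld-bot.
10. Courier goes back to the south bank alone.
11. Courier goes to the north bank with the drill-bot.
12. Courier goes back to the south bank alone.
13. Courier goes to the north bank with the grip-bot.

13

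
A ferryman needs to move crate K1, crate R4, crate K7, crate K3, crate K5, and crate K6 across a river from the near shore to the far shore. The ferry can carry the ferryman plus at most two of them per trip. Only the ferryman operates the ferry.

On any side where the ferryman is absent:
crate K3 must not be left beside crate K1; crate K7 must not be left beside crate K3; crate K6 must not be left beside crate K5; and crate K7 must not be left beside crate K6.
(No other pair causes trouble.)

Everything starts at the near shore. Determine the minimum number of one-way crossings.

7

Counting alone: the ferryman can take at most 2 across per trip to the far shore, so moving all 6 needs at least 3 loaded trips out, with a return between consecutive ones — at least 5 crossings.
The safety rule pushes this higher. Following every safe sequence of crossings, the most of the 6 that can be at the far shore as the ferry arrives there on crossing 5 is 5 — never all 6.
So no plan with fewer than 7 crossings exists, and this one achieves 7:
1. Ferryman goes to the far shore with crate K3 and crate K6.  [the near shore: crate K1, crate K5, crate K7, crate R4 | the far shore: crate K3, crate K6]
2. Ferryman goes back to the near shore alone.  [the near shore: crate K1, crate K5, crate K7, crate R4 | the far shore: crate K3, crate K6]
3. Ferryman goes to the far shore with crate K1 and crate R4.  [the near shore: crate K5, crate K7 | the far shore: crate K1, crate K3, crate K6, crate R4]
4. Ferryman goes back to the near shore with crate K3.  [the near shore: crate K3, crate K5, crate K7 | the far shore: crate K1, crate K6, crate R4]
5. Ferryman goes to the far shore with crate K5 and crate K7.  [the near shore: crate K3 | the far shore: crate K1, crate K5, crate K6, crate K7, crate R4]
6. Ferryman goes back to the near shore with crate K6.  [the near shore: crate K3, crate K6 | the far shore: crate K1, crate K5, crate K7, crate R4]
7. Ferryman goes to the far shore with crate K3 and crate K6.  [the near shore: — | the far shore: crate K1, crate K3, crate K5, crate K6, crate K7, crate R4]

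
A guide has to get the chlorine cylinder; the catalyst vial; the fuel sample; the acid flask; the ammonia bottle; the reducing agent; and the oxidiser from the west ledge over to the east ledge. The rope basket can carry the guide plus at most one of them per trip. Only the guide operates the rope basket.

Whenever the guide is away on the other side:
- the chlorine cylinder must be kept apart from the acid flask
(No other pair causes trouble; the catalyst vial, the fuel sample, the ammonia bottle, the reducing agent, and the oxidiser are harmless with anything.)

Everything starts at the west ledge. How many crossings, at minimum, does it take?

Counting alone: the guide can take at most 1 across per trip to the east ledge, so moving all 7 needs at least 7 loaded trips out, with a return between consecutive ones — at least 13 crossings.
The plan below uses exactly 13 crossings, so it is optimal:
1. Guide goes to the east ledge with the chlorine cylinder.  [the west ledge: the acid flask, the ammonia bottle, the catalyst vial, the fuel sample, the oxidiser, the reducing agent | the east ledge: the chlorine cylinder]
2. Guide goes back to the west ledge alone.  [the west ledge: the acid flask, the ammonia bottle, the catalyst vial, the fuel sample, the oxidiser, the reducing agent | the east ledge: the chlorine cylinder]
3. Guide goes to the east ledge with the catalyst vial.  [the west ledge: the acid flask, the ammonia bottle, the fuel sample, the oxidiser, the reducing agent | the east ledge: the catalyst vial, the chlorine cylinder]
4. Guide goes back to the west ledge alone.  [the west ledge: the acid flask, the ammonia bottle, the fuel sample, the oxidiser, the reducing agent | the east ledge: the catalyst vial, the chlorine cylinder]
5. Guide goes to the east ledge with the fuel sample.  [the west ledge: the acid flask, the ammonia bottle, the oxidiser, the reducing agent | the east ledge: the catalyst vial, the chlorine cylinder, the fuel sample]
6. Guide goes back to the west ledge alone.  [the west ledge: the acid flask, the ammonia bottle, the oxidiser, the reducing agent | the east ledge: the catalyst vial, the chlorine cylinder, the fuel sample]
7. Guide goes to the east ledge with the ammonia bottle.  [the west ledge: the acid flask, the oxidiser, the reducing agent | the east ledge: the ammonia bottle, the catalyst vial, the chlorine cylinder, the fuel sample]
8. Guide goes back to the west ledge alone.  [the west ledge: the acid flask, the oxidiser, the reducing agent | the east ledge: the ammonia bottle, the catalyst vial, the chlorine cylinder, the fuel sample]
9. Guide goes to the east ledge with the reducing agent.  [the west ledge: the acid flask, the oxidiser | the east ledge: the ammonia bottle, the catalyst vial, the chlorine cylinder, the fuel sample, the reducing agent]
10. Guide goes back to the west ledge alone.  [the west ledge: the acid flask, the oxidiser | the east ledge: the ammonia bottle, the catalyst vial, the chlorine cylinder, the fuel sample, the reducing agent]
11. Guide goes to the east ledge with the oxidiser.  [the west ledge: the acid flask | the east ledge: the ammonia bottle, the catalyst vial, the chlorine cylinder, the fuel sample, the oxidiser, the reducing agent]
12. Guide goes back to the west ledge alone.  [the west ledge: the acid flask | the east ledge: the ammonia bottle, the catalyst vial, the chlorine cylinder, the fuel sample, the oxidiser, the reducing agent]
13. Guide goes to the east ledge with the acid flask.  [the west ledge: — | the east ledge: the acid flask, the ammonia bottle, the catalyst vial, the chlorine cylinder, the fuel sample, the oxidiser, the reducing agent]

13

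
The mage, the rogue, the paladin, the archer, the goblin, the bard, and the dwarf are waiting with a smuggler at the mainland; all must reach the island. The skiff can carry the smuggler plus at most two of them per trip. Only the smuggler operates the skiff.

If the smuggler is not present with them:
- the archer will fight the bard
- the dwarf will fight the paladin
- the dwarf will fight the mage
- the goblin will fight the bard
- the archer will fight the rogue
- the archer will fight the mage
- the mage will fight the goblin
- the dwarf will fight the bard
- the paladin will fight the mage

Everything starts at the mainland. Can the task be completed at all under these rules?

No

Whatever the first load, the items left behind include a forbidden pair without the smuggler. No opening move is safe, so no plan exists.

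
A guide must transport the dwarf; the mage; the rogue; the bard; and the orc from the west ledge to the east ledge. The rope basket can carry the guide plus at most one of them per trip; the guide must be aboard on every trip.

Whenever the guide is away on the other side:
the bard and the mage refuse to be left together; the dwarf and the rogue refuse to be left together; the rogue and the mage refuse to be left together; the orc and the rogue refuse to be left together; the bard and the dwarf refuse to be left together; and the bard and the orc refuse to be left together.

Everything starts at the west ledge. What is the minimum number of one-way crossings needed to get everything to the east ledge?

impossible

Whatever the first load, the items left behind include a forbidden pair without the guide. No opening move is safe, so no plan exists.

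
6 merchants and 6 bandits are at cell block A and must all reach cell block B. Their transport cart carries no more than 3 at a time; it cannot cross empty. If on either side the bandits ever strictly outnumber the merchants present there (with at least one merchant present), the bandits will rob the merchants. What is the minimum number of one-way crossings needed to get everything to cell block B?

Following every safe sequence of crossings from the start, the most of the 12 that can be at cell block B as the transport cart arrives there on crossings 1, 3, 5 is 3, 5, 6 respectively; the best ever achieved is 6 of 12.
From crossing 7 on, no configuration arises that was not already reachable earlier: only 17 distinct safe configurations (who is on which side, and where the transport cart is) can ever be reached, none of them has everyone across, and every continuation just revisits them. They are: 0 merchants + 0 bandits across (transport cart back at the start); 0 merchants + 1 bandit across (transport cart there); 0 merchants + 1 bandit across (transport cart back at the start); 0 merchants + 2 bandits across (transport cart there); 0 merchants + 2 bandits across (transport cart back at the start); 0 merchants + 3 bandits across (transport cart there); 0 merchants + 3 bandits across (transport cart back at the start); 0 merchants + 4 bandits across (transport cart there); 0 merchants + 4 bandits across (transport cart back at the start); 0 merchants + 5 bandits across (transport cart there); 0 merchants + 5 bandits across (transport cart back at the start); 0 merchants + 6 bandits across (transport cart there); 1 merchant + 1 bandit across (transport cart there); 1 merchant + 1 bandit across (transport cart back at the start); 2 merchants + 2 bandits across (transport cart there); 2 merchants + 2 bandits across (transport cart back at the start); 3 merchants + 3 bandits across (transport cart there). So no valid plan exists.

impossible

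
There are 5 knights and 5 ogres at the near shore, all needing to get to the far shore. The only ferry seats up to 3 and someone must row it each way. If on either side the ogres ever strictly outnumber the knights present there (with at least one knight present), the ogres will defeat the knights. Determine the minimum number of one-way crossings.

Counting alone: each trip to the far shore takes at most 3 across and each return brings at least 1 back, so after t trips out (and t−1 returns) at most 3t − (t−1) of the 10 are across; that first reaches 10 at t = 5, so at least 9 crossings are needed.
The safety rule pushes this higher. Following every safe sequence of crossings, the most of the 10 that can be at the far shore as the ferry arrives there on crossing 9 is 9 — never all 10.
So no plan with fewer than 11 crossings exists, and this one achieves 11:
1. 2 ogres → the far shore.  (the near shore: 5K 3O; the far shore: 0K 2O)
2. 1 ogre ← the near shore.  (the near shore: 5K 4O; the far shore: 0K 1O)
3. 3 ogres → the far shore.  (the near shore: 5K 1O; the far shore: 0K 4O)
4. 1 ogre ← the near shore.  (the near shore: 5K 2O; the far shore: 0K 3O)
5. 3 knights → the far shore.  (the near shore: 2K 2O; the far shore: 3K 3O)
6. 1 knight and 1 ogre ← the near shore.  (the near shore: 3K 3O; the far shore: 2K 2O)
7. 3 knights → the far shore.  (the near shore: 0K 3O; the far shore: 5K 2O)
8. 1 ogre ← the near shore.  (the near shore: 0K 4O; the far shore: 5K 1O)
9. 2 ogres → the far shore.  (the near shore: 0K 2O; the far shore: 5K 3O)
10. 1 ogre ← the near shore.  (the near shore: 0K 3O; the far shore: 5K 2O)
11. 3 ogres → the far shore.  (the near shore: 0K 0O; the far shore: 5K 5O)

11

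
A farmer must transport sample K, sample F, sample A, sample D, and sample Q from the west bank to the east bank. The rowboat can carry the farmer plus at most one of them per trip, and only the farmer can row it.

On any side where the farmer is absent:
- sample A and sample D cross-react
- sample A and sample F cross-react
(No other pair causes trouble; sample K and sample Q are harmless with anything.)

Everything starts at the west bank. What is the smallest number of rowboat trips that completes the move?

Counting alone: the farmer can take at most 1 across per trip to the east bank, so moving all 5 needs at least 5 loaded trips out, with a return between consecutive ones — at least 9 crossings.
The safety rule pushes this higher. Following every safe sequence of crossings, the most of the 5 that can be at the east bank as the rowboat arrives there on crossing 9 is 4 — never all 5.
So no plan with fewer than 11 crossings exists, and this one achieves 11:
1. Farmer goes to the east bank with sample A.
2. Farmer goes back to the west bank alone.
3. Farmer goes to the east bank with sample K.
4. Farmer goes back to the west bank alone.
5. Farmer goes to the east bank with sample F.
6. Farmer goes back to the west bank with sample A.
7. Farmer goes to the east bank with sample D.
8. Farmer goes back to the west bank alone.
9. Farmer goes to the east bank with sample Q.
10. Farmer goes back to the west bank alone.
11. Farmer goes to the east bank with sample A.

11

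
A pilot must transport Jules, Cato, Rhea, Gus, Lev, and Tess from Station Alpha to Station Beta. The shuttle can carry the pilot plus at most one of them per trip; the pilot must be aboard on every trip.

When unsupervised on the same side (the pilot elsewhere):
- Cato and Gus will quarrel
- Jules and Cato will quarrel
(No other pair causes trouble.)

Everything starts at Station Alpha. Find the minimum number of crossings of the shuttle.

13

Counting alone: the pilot can take at most 1 across per trip to Station Beta, so moving all 6 needs at least 6 loaded trips out, with a return between consecutive ones — at least 11 crossings.
The safety rule pushes this higher. Following every safe sequence of crossings, the most of the 6 that can be at Station Beta as the shuttle arrives there on crossing 11 is 5 — never all 6.
So no plan with fewer than 13 crossings exists, and this one achieves 13:
1. Pilot goes to Station Beta with Cato.
2. Pilot goes back to Station Alpha alone.
3. Pilot goes to Station Beta with Jules.
4. Pilot goes back to Station Alpha with Cato.
5. Pilot goes to Station Beta with Gus.
6. Pilot goes back to Station Alpha alone.
7. Pilot goes to Station Beta with Rhea.
8. Pilot goes back to Station Alpha alone.
9. Pilot goes to Station Beta with Lev.
10. Pilot goes back to Station Alpha alone.
11. Pilot goes to Station Beta with Tess.
12. Pilot goes back to Station Alpha alone.
13. Pilot goes to Station Beta with Cato.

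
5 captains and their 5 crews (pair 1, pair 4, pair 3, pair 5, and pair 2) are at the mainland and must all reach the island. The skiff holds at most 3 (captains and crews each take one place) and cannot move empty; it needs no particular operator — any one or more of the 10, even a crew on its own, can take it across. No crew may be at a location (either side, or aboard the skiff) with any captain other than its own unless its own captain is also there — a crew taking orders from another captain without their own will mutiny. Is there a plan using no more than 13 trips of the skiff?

Yes — this plan uses 11 crossings (≤ 13):
1. captain 1 and crew 1 cross → the island.
2. captain 1 crosses ← the mainland.
3. crew 3, crew 4, and crew 5 cross → the island.
4. crew 1 crosses ← the mainland.
5. captain 3, captain 4, and captain 5 cross → the island.
6. captain 4 and crew 4 cross ← the mainland.
7. captain 1, captain 2, and captain 4 cross → the island.
8. crew 3 crosses ← the mainland.
9. crew 1 and crew 4 cross → the island.
10. crew 1 crosses ← the mainland.
11. crew 1, crew 2, and crew 3 cross → the island.

Yes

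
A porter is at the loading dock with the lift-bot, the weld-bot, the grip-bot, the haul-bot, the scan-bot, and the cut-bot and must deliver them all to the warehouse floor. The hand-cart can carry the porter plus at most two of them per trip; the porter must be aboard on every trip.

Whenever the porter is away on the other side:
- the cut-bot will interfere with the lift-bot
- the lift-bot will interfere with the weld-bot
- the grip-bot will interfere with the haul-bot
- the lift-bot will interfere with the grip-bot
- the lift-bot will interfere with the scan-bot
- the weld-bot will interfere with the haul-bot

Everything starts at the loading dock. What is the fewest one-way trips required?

7

Counting alone: the porter can take at most 2 across per trip to the warehouse floor, so moving all 6 needs at least 3 loaded trips out, with a return between consecutive ones — at least 5 crossings.
The safety rule pushes this higher. Following every safe sequence of crossings, the most of the 6 that can be at the warehouse floor as the hand-cart arrives there on crossing 5 is 5 — never all 6.
So no plan with fewer than 7 crossings exists, and this one achieves 7:
1. Porter goes to the warehouse floor with the haul-bot and the lift-bot.
2. Porter goes back to the loading dock alone.
3. Porter goes to the warehouse floor with the grip-bot and the weld-bot.
4. Porter goes back to the loading dock with the haul-bot and the lift-bot.
5. Porter goes to the warehouse floor with the cut-bot and the scan-bot.
6. Porter goes back to the loading dock alone.
7. Porter goes to the warehouse floor with the haul-bot and the lift-bot.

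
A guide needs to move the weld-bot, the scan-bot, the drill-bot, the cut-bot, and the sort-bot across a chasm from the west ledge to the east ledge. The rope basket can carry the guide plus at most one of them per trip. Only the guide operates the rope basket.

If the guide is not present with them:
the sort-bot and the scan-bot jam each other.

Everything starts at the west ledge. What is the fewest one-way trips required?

Counting alone: the guide can take at most 1 across per trip to the east ledge, so moving all 5 needs at least 5 loaded trips out, with a return between consecutive ones — at least 9 crossings.
The plan below uses exactly 9 crossings, so it is optimal:
1. Guide goes to the east ledge with the scan-bot.  [the west ledge: the cut-bot, the drill-bot, the sort-bot, the weld-bot | the east ledge: the scan-bot]
2. Guide goes back to the west ledge alone.  [the west ledge: the cut-bot, the drill-bot, the sort-bot, the weld-bot | the east ledge: the scan-bot]
3. Guide goes to the east ledge with the weld-bot.  [the west ledge: the cut-bot, the drill-bot, the sort-bot | the east ledge: the scan-bot, the weld-bot]
4. Guide goes back to the west ledge alone.  [the west ledge: the cut-bot, the drill-bot, the sort-bot | the east ledge: the scan-bot, the weld-bot]
5. Guide goes to the east ledge with the drill-bot.  [the west ledge: the cut-bot, the sort-bot | the east ledge: the drill-bot, the scan-bot, the weld-bot]
6. Guide goes back to the west ledge alone.  [the west ledge: the cut-bot, the sort-bot | the east ledge: the drill-bot, the scan-bot, the weld-bot]
7. Guide goes to the east ledge with the cut-bot.  [the west ledge: the sort-bot | the east ledge: the cut-bot, the drill-bot, the scan-bot, the weld-bot]
8. Guide goes back to the west ledge alone.  [the west ledge: the sort-bot | the east ledge: the cut-bot, the drill-bot, the scan-bot, the weld-bot]
9. Guide goes to the east ledge with the sort-bot.  [the west ledge: — | the east ledge: the cut-bot, the drill-bot, the scan-bot, the sort-bot, the weld-bot]

9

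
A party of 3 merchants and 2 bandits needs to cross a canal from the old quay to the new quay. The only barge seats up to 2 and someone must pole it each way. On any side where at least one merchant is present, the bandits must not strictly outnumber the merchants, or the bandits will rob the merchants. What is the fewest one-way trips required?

Counting alone: each trip to the new quay takes at most 2 across and each return brings at least 1 back, so after t trips out (and t−1 returns) at most 2t − (t−1) of the 5 are across; that first reaches 5 at t = 4, so at least 7 crossings are needed.
The plan below uses exactly 7 crossings, so it is optimal:
1. 2 bandits → the new quay.  (the old quay: 3M 0B; the new quay: 0M 2B)
2. 1 bandit ← the old quay.  (the old quay: 3M 1B; the new quay: 0M 1B)
3. 2 merchants → the new quay.  (the old quay: 1M 1B; the new quay: 2M 1B)
4. 1 merchant ← the old quay.  (the old quay: 2M 1B; the new quay: 1M 1B)
5. 1 merchant and 1 bandit → the new quay.  (the old quay: 1M 0B; the new quay: 2M 2B)
6. 1 bandit ← the old quay.  (the old quay: 1M 1B; the new quay: 2M 1B)
7. 1 merchant and 1 bandit → the new quay.  (the old quay: 0M 0B; the new quay: 3M 2B)

7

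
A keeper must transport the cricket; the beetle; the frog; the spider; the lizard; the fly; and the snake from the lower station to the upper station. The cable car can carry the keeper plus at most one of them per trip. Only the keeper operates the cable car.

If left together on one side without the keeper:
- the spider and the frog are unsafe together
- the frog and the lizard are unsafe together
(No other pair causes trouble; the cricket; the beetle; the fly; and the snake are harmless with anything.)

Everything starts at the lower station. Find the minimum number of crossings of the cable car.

15

Counting alone: the keeper can take at most 1 across per trip to the upper station, so moving all 7 needs at least 7 loaded trips out, with a return between consecutive ones — at least 13 crossings.
The safety rule pushes this higher. Following every safe sequence of crossings, the most of the 7 that can be at the upper station as the cable car arrives there on crossing 13 is 6 — never all 7.
So no plan with fewer than 15 crossings exists, and this one achieves 15:
1. Keeper goes to the upper station with the frog.
2. Keeper goes back to the lower station alone.
3. Keeper goes to the upper station with the cricket.
4. Keeper goes back to the lower station alone.
5. Keeper goes to the upper station with the beetle.
6. Keeper goes back to the lower station alone.
7. Keeper goes to the upper station with the spider.
8. Keeper goes back to the lower station with the frog.
9. Keeper goes to the upper station with the lizard.
10. Keeper goes back to the lower station alone.
11. Keeper goes to the upper station with the fly.
12. Keeper goes back to the lower station alone.
13. Keeper goes to the upper station with the snake.
14. Keeper goes back to the lower station alone.
15. Keeper goes to the upper station with the frog.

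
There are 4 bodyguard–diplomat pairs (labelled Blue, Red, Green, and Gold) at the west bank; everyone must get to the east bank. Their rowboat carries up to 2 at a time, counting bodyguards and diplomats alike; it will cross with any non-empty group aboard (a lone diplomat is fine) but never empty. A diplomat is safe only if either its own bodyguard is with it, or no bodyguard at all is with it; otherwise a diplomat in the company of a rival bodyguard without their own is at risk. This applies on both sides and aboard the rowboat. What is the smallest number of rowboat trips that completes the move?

Following every safe sequence of crossings from the start, the most of the 8 that can be at the east bank as the rowboat arrives there on crossings 1, 3, 5 is 2, 3, 4 respectively; the best ever achieved is 4 of 8.
From crossing 7 on, no configuration arises that was not already reachable earlier: only 44 distinct safe configurations (who is on which side, and where the rowboat is) can ever be reached, none of them has everyone across, and every continuation just revisits them. So no valid plan exists.

impossible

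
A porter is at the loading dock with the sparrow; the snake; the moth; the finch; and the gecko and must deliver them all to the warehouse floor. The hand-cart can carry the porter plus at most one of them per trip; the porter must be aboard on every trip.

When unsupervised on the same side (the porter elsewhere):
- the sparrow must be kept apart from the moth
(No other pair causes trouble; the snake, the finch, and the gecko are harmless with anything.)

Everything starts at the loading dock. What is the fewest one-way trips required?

Counting alone: the porter can take at most 1 across per trip to the warehouse floor, so moving all 5 needs at least 5 loaded trips out, with a return between consecutive ones — at least 9 crossings.
The plan below uses exactly 9 crossings, so it is optimal:
1. Porter goes to the warehouse floor with the sparrow.
2. Porter goes back to the loading dock alone.
3. Porter goes to the warehouse floor with the snake.
4. Porter goes back to the loading dock alone.
5. Porter goes to the warehouse floor with the finch.
6. Porter goes back to the loading dock alone.
7. Porter goes to the warehouse floor with the gecko.
8. Porter goes back to the loading dock alone.
9. Porter goes to the warehouse floor with the moth.

9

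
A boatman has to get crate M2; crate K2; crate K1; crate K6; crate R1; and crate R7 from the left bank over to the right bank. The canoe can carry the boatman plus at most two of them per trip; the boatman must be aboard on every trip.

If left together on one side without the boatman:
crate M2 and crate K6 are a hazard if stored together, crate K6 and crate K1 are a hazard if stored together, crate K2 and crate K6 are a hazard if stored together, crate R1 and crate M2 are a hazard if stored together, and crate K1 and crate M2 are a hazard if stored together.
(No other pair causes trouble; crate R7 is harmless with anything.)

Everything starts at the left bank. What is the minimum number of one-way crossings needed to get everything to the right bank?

9

Counting alone: the boatman can take at most 2 across per trip to the right bank, so moving all 6 needs at least 3 loaded trips out, with a return between consecutive ones — at least 5 crossings.
The safety rule pushes this higher. Following every safe sequence of crossings, the most of the 6 that can be at the right bank as the canoe arrives there on crossings 5, 7 is 4, 5 respectively — never all 6.
So no plan with fewer than 9 crossings exists, and this one achieves 9:
1. Boatman goes to the right bank with crate K6 and crate M2.
2. Boatman goes back to the left bank with crate M2.
3. Boatman goes to the right bank with crate K2 and crate M2.
4. Boatman goes back to the left bank with crate K6.
5. Boatman goes to the right bank with crate K1 and crate R1.
6. Boatman goes back to the left bank with crate M2.
7. Boatman goes to the right bank with crate M2 and crate R7.
8. Boatman goes back to the left bank with crate M2.
9. Boatman goes to the right bank with crate K6 and crate M2.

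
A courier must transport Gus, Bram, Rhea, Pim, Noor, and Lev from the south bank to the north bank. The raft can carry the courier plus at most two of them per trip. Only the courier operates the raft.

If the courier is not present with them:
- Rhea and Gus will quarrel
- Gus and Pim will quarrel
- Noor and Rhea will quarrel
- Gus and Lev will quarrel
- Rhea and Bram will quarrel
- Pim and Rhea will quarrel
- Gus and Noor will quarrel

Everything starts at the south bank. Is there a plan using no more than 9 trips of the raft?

Yes

Yes — this plan uses 9 crossings (≤ 9):
1. Courier goes to the north bank with Gus and Rhea.
2. Courier goes back to the south bank with Gus.
3. Courier goes to the north bank with Bram and Gus.
4. Courier goes back to the south bank with Rhea.
5. Courier goes to the north bank with Noor and Pim.
6. Courier goes back to the south bank with Gus.
7. Courier goes to the north bank with Gus and Lev.
8. Courier goes back to the south bank with Gus.
9. Courier goes to the north bank with Gus and Rhea.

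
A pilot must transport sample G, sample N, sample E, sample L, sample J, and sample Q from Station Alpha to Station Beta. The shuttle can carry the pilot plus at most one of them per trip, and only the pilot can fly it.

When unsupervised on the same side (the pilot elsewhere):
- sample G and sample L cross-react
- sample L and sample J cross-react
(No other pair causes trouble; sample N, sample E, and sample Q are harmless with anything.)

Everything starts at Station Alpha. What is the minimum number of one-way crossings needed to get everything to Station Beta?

13

Counting alone: the pilot can take at most 1 across per trip to Station Beta, so moving all 6 needs at least 6 loaded trips out, with a return between consecutive ones — at least 11 crossings.
The safety rule pushes this higher. Following every safe sequence of crossings, the most of the 6 that can be at Station Beta as the shuttle arrives there on crossing 11 is 5 — never all 6.
So no plan with fewer than 13 crossings exists, and this one achieves 13:
1. Pilot goes to Station Beta with sample L.
2. Pilot goes back to Station Alpha alone.
3. Pilot goes to Station Beta with sample G.
4. Pilot goes back to Station Alpha with sample L.
5. Pilot goes to Station Beta with sample J.
6. Pilot goes back to Station Alpha alone.
7. Pilot goes to Station Beta with sample N.
8. Pilot goes back to Station Alpha alone.
9. Pilot goes to Station Beta with sample E.
10. Pilot goes back to Station Alpha alone.
11. Pilot goes to Station Beta with sample Q.
12. Pilot goes back to Station Alpha alone.
13. Pilot goes to Station Beta with sample L.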